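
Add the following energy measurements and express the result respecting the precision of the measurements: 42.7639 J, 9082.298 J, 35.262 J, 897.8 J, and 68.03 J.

1.01262 × 10^4 J

42.7639 J + 9082.298 J + 35.262 J + 897.8 J + 68.03 J = 10126.1539 J.
Addition/subtraction keeps the fewest decimal places: 42.7639 → 4 decimal places, 9082.298 → 3 decimal places, 35.262 → 3 decimal places, 897.8 → 1 decimal place, 68.03 → 2 decimal places; limit is 1.
Rounded to 1 decimal place: 1.01262 × 10^4 J.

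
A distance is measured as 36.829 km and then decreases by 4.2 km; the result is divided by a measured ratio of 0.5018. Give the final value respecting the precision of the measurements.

36.829 km − 4.2 km = 32.629 km; the difference is limited to 1 decimal place (3 s.f.).
Carrying full precision, 32.629 ÷ 0.5018 = 65.0239139099… km; 0.5018 has 4 s.f., so the result keeps min(3, 4) = 3 s.f.
Rounded to 3 significant figures: 65.0 km.

65.0 km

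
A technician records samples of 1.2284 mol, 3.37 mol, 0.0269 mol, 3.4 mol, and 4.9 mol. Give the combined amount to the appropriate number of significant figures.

1.2284 mol + 3.37 mol + 0.0269 mol + 3.4 mol + 4.9 mol = 12.9253 mol.
Addition/subtraction keeps the fewest decimal places: 1.2284 → 4 decimal places, 3.37 → 2 decimal places, 0.0269 → 4 decimal places, 3.4 → 1 decimal place, 4.9 → 1 decimal place; limit is 1.
Rounded to 1 decimal place: 12.9 mol.

12.9 mol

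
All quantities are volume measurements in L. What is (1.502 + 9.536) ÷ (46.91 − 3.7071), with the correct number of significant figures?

1.502 + 9.536 = 11.038, limited to 3 d.p. → 5 s.f.; 46.91 − 3.7071 = 43.2029, limited to 2 d.p. → 4 s.f.
Carrying full precision, 11.038 ÷ 43.2029 = 0.255492108169…; keep min(5, 4) = 4 s.f.
Rounded to 4 significant figures: 0.2555.

0.2555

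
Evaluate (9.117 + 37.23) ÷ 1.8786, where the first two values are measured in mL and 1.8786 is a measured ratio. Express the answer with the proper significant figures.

9.117 mL + 37.23 mL = 46.347 mL; the sum is limited to 2 decimal places (4 s.f.).
Carrying full precision, 46.347 ÷ 1.8786 = 24.6710316193… mL; 1.8786 has 5 s.f., so the result keeps min(4, 5) = 4 s.f.
Rounded to 4 significant figures: 24.67 mL.

24.67 mL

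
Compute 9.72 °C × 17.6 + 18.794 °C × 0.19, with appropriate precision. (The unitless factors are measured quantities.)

9.72 × 17.6 = 171.072 → 171 °C (3 s.f., last digit at the 10^0 place).
18.794 × 0.19 = 3.57086 → 3.6 °C (2 s.f., last digit at the 10^-1 place).
Sum: 174.64286 °C; keep the coarser place, 10^0.
Result: 1.75 × 10^2 °C.

1.75 × 10^2 °C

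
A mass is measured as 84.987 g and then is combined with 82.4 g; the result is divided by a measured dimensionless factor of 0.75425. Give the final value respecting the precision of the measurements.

84.987 g + 82.4 g = 167.387 g; the sum is limited to 1 decimal place (4 s.f.).
Carrying full precision, 167.387 ÷ 0.75425 = 221.92509115… g; 0.75425 has 5 s.f., so the result keeps min(4, 5) = 4 s.f.
Rounded to 4 significant figures: 221.9 g.

221.9 g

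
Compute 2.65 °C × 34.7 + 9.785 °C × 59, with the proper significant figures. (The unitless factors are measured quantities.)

2.65 × 34.7 = 91.955 → 92.0 °C (3 s.f., last digit at the 10^-1 place).
9.785 × 59 = 577.315 → 5.8 × 10² °C (2 s.f., last digit at the 10^1 place).
Sum: 669.27 °C; keep the coarser place, 10^1.
Result: 6.7 × 10² °C.

6.7 × 10² °C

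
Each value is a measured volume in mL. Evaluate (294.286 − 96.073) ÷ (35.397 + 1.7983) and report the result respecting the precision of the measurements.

5.3290

294.286 − 96.073 = 198.213, limited to 3 d.p. → 6 s.f.; 35.397 + 1.7983 = 37.1953, limited to 3 d.p. → 5 s.f.
Carrying full precision, 198.213 ÷ 37.1953 = 5.32897973669…; keep min(6, 5) = 5 s.f.
Rounded to 5 significant figures: 5.3290.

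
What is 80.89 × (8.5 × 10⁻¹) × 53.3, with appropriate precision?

80.89 × (8.5 × 10⁻¹) × 53.3 = 3664.72145
Multiplication/division keeps the fewest significant figures: 80.89 → 4 s.f., 8.5 × 10⁻¹ → 2 s.f., 53.3 → 3 s.f.; limit is 2.
Rounded to 2 significant figures: 3.7 × 10³.

3.7 × 10³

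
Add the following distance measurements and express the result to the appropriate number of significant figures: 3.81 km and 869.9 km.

3.81 km + 869.9 km = 873.71 km.
Addition/subtraction keeps the fewest decimal places: 3.81 → 2 decimal places, 869.9 → 1 decimal place; limit is 1.
Rounded to 1 decimal place: 873.7 km.

873.7 km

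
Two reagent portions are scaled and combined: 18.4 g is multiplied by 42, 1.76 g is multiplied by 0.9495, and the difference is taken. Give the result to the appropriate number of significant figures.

18.4 × 42 = 772.8 → 7.7 × 10² g (2 s.f., last digit at the 10^1 place).
1.76 × 0.9495 = 1.67112 → 1.67 g (3 s.f., last digit at the 10^-2 place).
Difference: 771.12888 g; keep the coarser place, 10^1.
Result: 7.7 × 10² g.

7.7 × 10² g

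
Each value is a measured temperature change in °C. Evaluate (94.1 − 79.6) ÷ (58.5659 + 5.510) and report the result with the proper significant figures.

0.226

94.1 − 79.6 = 14.5, limited to 1 d.p. → 3 s.f.; 58.5659 + 5.510 = 64.0759, limited to 3 d.p. → 5 s.f.
Carrying full precision, 14.5 ÷ 64.0759 = 0.226294129306…; keep min(3, 5) = 3 s.f.
Rounded to 3 significant figures: 0.226.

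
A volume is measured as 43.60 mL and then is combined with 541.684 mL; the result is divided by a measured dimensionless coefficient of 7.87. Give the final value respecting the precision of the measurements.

74.4 mL

43.60 mL + 541.684 mL = 585.284 mL; the sum is limited to 2 decimal places (5 s.f.).
Carrying full precision, 585.284 ÷ 7.87 = 74.3689961881… mL; 7.87 has 3 s.f., so the result keeps min(5, 3) = 3 s.f.
Rounded to 3 significant figures: 74.4 mL.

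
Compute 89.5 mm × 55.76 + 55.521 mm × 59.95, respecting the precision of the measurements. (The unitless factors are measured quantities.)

89.5 × 55.76 = 4990.52 → 4.99 × 10^3 mm (3 s.f., last digit at the 10^1 place).
55.521 × 59.95 = 3328.48395 → 3328 mm (4 s.f., last digit at the 10^0 place).
Sum: 8319.00395 mm; keep the coarser place, 10^1.
Result: 8.32 × 10^3 mm.

8.32 × 10^3 mm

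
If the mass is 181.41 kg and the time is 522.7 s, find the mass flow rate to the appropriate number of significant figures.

mass flow rate = 181.41 kg ÷ 522.7 s = 0.347063325043… kg/s.
181.41 has 5 significant figures; 522.7 has 4.
Division/multiplication keeps the fewest: 4 significant figures.
Rounded: 0.3471 kg/s.

0.3471 kg/s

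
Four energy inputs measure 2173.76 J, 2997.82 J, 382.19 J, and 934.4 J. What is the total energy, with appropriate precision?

2173.76 J + 2997.82 J + 382.19 J + 934.4 J = 6488.17 J.
Addition/subtraction keeps the fewest decimal places: 2173.76 → 2 decimal places, 2997.82 → 2 decimal places, 382.19 → 2 decimal places, 934.4 → 1 decimal place; limit is 1.
Rounded to 1 decimal place: 6488.2 J.

6488.2 J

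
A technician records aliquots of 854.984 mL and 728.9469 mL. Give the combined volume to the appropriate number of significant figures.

854.984 mL + 728.9469 mL = 1583.9309 mL.
Addition/subtraction keeps the fewest decimal places: 854.984 → 3 decimal places, 728.9469 → 4 decimal places; limit is 3.
Rounded to 3 decimal places: 1583.931 mL.

1583.931 mL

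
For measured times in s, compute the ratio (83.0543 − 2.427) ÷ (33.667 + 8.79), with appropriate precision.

83.0543 − 2.427 = 80.6273, limited to 3 d.p. → 5 s.f.; 33.667 + 8.79 = 42.457, limited to 2 d.p. → 4 s.f.
Carrying full precision, 80.6273 ÷ 42.457 = 1.89903431707…; keep min(5, 4) = 4 s.f.
Rounded to 4 significant figures: 1.899.

1.899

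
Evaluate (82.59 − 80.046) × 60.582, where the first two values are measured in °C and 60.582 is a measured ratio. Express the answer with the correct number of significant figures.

154 °C

82.59 °C − 80.046 °C = 2.544 °C; the difference is limited to 2 decimal places (3 s.f.).
Carrying full precision, 2.544 × 60.582 = 154.120608 °C; 60.582 has 5 s.f., so the result keeps min(3, 5) = 3 s.f.
Rounded to 3 significant figures: 154 °C.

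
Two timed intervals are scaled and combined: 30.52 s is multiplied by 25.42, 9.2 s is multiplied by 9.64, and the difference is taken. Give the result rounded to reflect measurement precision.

687 s

30.52 × 25.42 = 775.8184 → 775.8 s (4 s.f., last digit at the 10^-1 place).
9.2 × 9.64 = 88.688 → 89 s (2 s.f., last digit at the 10^0 place).
Difference: 687.1304 s; keep the coarser place, 10^0.
Result: 687 s.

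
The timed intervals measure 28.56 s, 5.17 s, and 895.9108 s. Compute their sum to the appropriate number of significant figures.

28.56 s + 5.17 s + 895.9108 s = 929.6408 s.
Addition/subtraction keeps the fewest decimal places: 28.56 → 2 decimal places, 5.17 → 2 decimal places, 895.9108 → 4 decimal places; limit is 2.
Rounded to 2 decimal places: 929.64 s.

929.64 s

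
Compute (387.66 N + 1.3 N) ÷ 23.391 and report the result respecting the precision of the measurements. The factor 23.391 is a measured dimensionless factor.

16.63 N

387.66 N + 1.3 N = 388.96 N; the sum is limited to 1 decimal place (4 s.f.).
Carrying full precision, 388.96 ÷ 23.391 = 16.6286178445… N; 23.391 has 5 s.f., so the result keeps min(4, 5) = 4 s.f.
Rounded to 4 significant figures: 16.63 N.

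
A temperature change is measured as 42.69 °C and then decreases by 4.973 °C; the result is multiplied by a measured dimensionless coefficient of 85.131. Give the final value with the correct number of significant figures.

42.69 °C − 4.973 °C = 37.717 °C; the difference is limited to 2 decimal places (4 s.f.).
Carrying full precision, 37.717 × 85.131 = 3210.885927 °C; 85.131 has 5 s.f., so the result keeps min(4, 5) = 4 s.f.
Rounded to 4 significant figures: 3211 °C.

3211 °C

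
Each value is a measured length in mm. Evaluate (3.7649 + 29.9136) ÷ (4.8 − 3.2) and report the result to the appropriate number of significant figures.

21

3.7649 + 29.9136 = 33.6785, limited to 4 d.p. → 6 s.f.; 4.8 − 3.2 = 1.6, limited to 1 d.p. → 2 s.f.
Carrying full precision, 33.6785 ÷ 1.6 = 21.0490625; keep min(6, 2) = 2 s.f.
Rounded to 2 significant figures: 21.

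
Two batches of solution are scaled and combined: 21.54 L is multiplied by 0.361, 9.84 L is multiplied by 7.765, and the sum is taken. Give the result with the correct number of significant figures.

21.54 × 0.361 = 7.77594 → 7.78 L (3 s.f., last digit at the 10^-2 place).
9.84 × 7.765 = 76.4076 → 76.4 L (3 s.f., last digit at the 10^-1 place).
Sum: 84.18354 L; keep the coarser place, 10^-1.
Result: 84.2 L.

84.2 L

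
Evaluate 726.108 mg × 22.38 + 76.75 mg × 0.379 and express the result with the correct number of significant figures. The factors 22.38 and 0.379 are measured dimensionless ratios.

1.628 × 10⁴ mg

726.108 × 22.38 = 16250.29704 → 1.625 × 10⁴ mg (4 s.f., last digit at the 10^1 place).
76.75 × 0.379 = 29.08825 → 29.1 mg (3 s.f., last digit at the 10^-1 place).
Sum: 16279.38529 mg; keep the coarser place, 10^1.
Result: 1.628 × 10⁴ mg.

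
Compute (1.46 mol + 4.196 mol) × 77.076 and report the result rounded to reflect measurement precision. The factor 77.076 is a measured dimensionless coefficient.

1.46 mol + 4.196 mol = 5.656 mol; the sum is limited to 2 decimal places (3 s.f.).
Carrying full precision, 5.656 × 77.076 = 435.941856 mol; 77.076 has 5 s.f., so the result keeps min(3, 5) = 3 s.f.
Rounded to 3 significant figures: 436 mol.

436 mol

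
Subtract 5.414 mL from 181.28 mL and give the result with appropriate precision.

181.28 mL − 5.414 mL = 175.866 mL.
Addition/subtraction keeps the fewest decimal places: 181.28 → 2 decimal places, 5.414 → 3 decimal places; limit is 2.
Rounded to 2 decimal places: 1.7587 × 10² mL.

1.7587 × 10² mL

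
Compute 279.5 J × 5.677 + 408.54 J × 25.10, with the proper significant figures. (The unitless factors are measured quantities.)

279.5 × 5.677 = 1586.7215 → 1.587 × 10³ J (4 s.f., last digit at the 10^0 place).
408.54 × 25.10 = 10254.354 → 1.025 × 10⁴ J (4 s.f., last digit at the 10^1 place).
Sum: 11841.0755 J; keep the coarser place, 10^1.
Result: 1.184 × 10⁴ J.

1.184 × 10⁴ J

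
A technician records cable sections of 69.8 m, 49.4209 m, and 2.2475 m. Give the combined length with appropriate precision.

69.8 m + 49.4209 m + 2.2475 m = 121.4684 m.
Addition/subtraction keeps the fewest decimal places: 69.8 → 1 decimal place, 49.4209 → 4 decimal places, 2.2475 → 4 decimal places; limit is 1.
Rounded to 1 decimal place: 121.5 m.

121.5 m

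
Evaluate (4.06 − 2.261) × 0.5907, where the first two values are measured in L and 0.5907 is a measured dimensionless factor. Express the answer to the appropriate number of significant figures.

1.06 L

4.06 L − 2.261 L = 1.799 L; the difference is limited to 2 decimal places (3 s.f.).
Carrying full precision, 1.799 × 0.5907 = 1.0626693 L; 0.5907 has 4 s.f., so the result keeps min(3, 4) = 3 s.f.
Rounded to 3 significant figures: 1.06 L.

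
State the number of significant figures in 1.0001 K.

5

1.0001: zeros between nonzero digits are significant.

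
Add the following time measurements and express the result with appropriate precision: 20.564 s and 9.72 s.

20.564 s + 9.72 s = 30.284 s.
Addition/subtraction keeps the fewest decimal places: 20.564 → 3 decimal places, 9.72 → 2 decimal places; limit is 2.
Rounded to 2 decimal places: 30.28 s.

30.28 s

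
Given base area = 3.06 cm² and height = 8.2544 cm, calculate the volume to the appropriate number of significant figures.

volume = 3.06 cm² × 8.2544 cm = 25.258464 cm³.
3.06 has 3 significant figures; 8.2544 has 5.
Division/multiplication keeps the fewest: 3 significant figures.
Rounded: 25.3 cm³.

25.3 cm³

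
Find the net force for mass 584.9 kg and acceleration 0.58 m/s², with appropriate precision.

net force = 584.9 kg × 0.58 m/s² = 339.242 N.
584.9 has 4 significant figures; 0.58 has 2.
Division/multiplication keeps the fewest: 2 significant figures.
Rounded: 3.4 × 10^2 N.

3.4 × 10^2 N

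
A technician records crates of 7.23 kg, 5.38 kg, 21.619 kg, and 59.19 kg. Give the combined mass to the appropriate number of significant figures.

7.23 kg + 5.38 kg + 21.619 kg + 59.19 kg = 93.419 kg.
Addition/subtraction keeps the fewest decimal places: 7.23 → 2 decimal places, 5.38 → 2 decimal places, 21.619 → 3 decimal places, 59.19 → 2 decimal places; limit is 2.
Rounded to 2 decimal places: 93.42 kg.

93.42 kg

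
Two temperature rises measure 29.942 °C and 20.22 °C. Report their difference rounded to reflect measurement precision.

9.72 °C

29.942 °C − 20.22 °C = 9.722 °C.
Addition/subtraction keeps the fewest decimal places: 29.942 → 3 decimal places, 20.22 → 2 decimal places; limit is 2.
Rounded to 2 decimal places: 9.72 °C.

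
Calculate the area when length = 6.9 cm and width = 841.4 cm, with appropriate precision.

5.8 × 10³ cm²

area = 6.9 cm × 841.4 cm = 5805.66 cm².
6.9 has 2 significant figures; 841.4 has 4.
Division/multiplication keeps the fewest: 2 significant figures.
Rounded: 5.8 × 10³ cm².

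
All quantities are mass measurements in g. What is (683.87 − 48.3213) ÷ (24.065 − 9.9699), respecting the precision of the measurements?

683.87 − 48.3213 = 635.5487, limited to 2 d.p. → 5 s.f.; 24.065 − 9.9699 = 14.0951, limited to 3 d.p. → 5 s.f.
Carrying full precision, 635.5487 ÷ 14.0951 = 45.0900454768…; keep min(5, 5) = 5 s.f.
Rounded to 5 significant figures: 45.090.

45.090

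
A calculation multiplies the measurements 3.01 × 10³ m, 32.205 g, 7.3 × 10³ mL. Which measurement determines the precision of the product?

3.01 × 10³ m → 3 s.f.; 32.205 g → 5 s.f.; 7.3 × 10³ mL → 2 s.f.
The fewest is 2 significant figures, from 7.3 × 10³ mL.

7.3 × 10³ mL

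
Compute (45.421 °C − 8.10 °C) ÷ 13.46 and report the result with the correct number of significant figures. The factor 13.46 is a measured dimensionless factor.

2.773 °C

45.421 °C − 8.10 °C = 37.321 °C; the difference is limited to 2 decimal places (4 s.f.).
Carrying full precision, 37.321 ÷ 13.46 = 2.77273402675… °C; 13.46 has 4 s.f., so the result keeps min(4, 4) = 4 s.f.
Rounded to 4 significant figures: 2.773 °C.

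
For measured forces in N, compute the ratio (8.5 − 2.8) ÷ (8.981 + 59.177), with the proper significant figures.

8.5 − 2.8 = 5.7, limited to 1 d.p. → 2 s.f.; 8.981 + 59.177 = 68.158, limited to 3 d.p. → 5 s.f.
Carrying full precision, 5.7 ÷ 68.158 = 0.0836292144723…; keep min(2, 5) = 2 s.f.
Rounded to 2 significant figures: 0.084.

0.084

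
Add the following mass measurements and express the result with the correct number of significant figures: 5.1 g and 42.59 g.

47.7 g

5.1 g + 42.59 g = 47.69 g.
Addition/subtraction keeps the fewest decimal places: 5.1 → 1 decimal place, 42.59 → 2 decimal places; limit is 1.
Rounded to 1 decimal place: 47.7 g.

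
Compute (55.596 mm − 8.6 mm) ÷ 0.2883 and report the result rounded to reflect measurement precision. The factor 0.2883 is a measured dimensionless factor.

55.596 mm − 8.6 mm = 46.996 mm; the difference is limited to 1 decimal place (3 s.f.).
Carrying full precision, 46.996 ÷ 0.2883 = 163.010752688… mm; 0.2883 has 4 s.f., so the result keeps min(3, 4) = 3 s.f.
Rounded to 3 significant figures: 163 mm.

163 mm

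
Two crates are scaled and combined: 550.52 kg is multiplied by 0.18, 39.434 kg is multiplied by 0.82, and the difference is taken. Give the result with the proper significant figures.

67 kg

550.52 × 0.18 = 99.0936 → 99 kg (2 s.f., last digit at the 10^0 place).
39.434 × 0.82 = 32.33588 → 32 kg (2 s.f., last digit at the 10^0 place).
Difference: 66.75772 kg; keep the coarser place, 10^0.
Result: 67 kg.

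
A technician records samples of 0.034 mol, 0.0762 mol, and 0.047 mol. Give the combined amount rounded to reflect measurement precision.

0.157 mol

0.034 mol + 0.0762 mol + 0.047 mol = 0.1572 mol.
Addition/subtraction keeps the fewest decimal places: 0.034 → 3 decimal places, 0.0762 → 4 decimal places, 0.047 → 3 decimal places; limit is 3.
Rounded to 3 decimal places: 0.157 mol.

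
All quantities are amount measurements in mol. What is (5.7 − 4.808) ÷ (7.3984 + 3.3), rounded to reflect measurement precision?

0.08

5.7 − 4.808 = 0.892, limited to 1 d.p. → 1 s.f.; 7.3984 + 3.3 = 10.6984, limited to 1 d.p. → 3 s.f.
Carrying full precision, 0.892 ÷ 10.6984 = 0.0833769535631…; keep min(1, 3) = 1 s.f.
Rounded to 1 significant figure: 0.08.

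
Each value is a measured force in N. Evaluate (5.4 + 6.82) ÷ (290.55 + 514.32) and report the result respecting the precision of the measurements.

5.4 + 6.82 = 12.22, limited to 1 d.p. → 3 s.f.; 290.55 + 514.32 = 804.87, limited to 2 d.p. → 5 s.f.
Carrying full precision, 12.22 ÷ 804.87 = 0.0151825760682…; keep min(3, 5) = 3 s.f.
Rounded to 3 significant figures: 0.0152.

0.0152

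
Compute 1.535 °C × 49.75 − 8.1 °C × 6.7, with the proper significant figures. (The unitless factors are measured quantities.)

1.535 × 49.75 = 76.36625 → 76.37 °C (4 s.f., last digit at the 10^-2 place).
8.1 × 6.7 = 54.27 → 54 °C (2 s.f., last digit at the 10^0 place).
Difference: 22.09625 °C; keep the coarser place, 10^0.
Result: 22 °C.

22 °C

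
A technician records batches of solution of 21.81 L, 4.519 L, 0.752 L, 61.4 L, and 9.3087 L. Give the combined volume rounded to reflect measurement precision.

97.8 L

21.81 L + 4.519 L + 0.752 L + 61.4 L + 9.3087 L = 97.7897 L.
Addition/subtraction keeps the fewest decimal places: 21.81 → 2 decimal places, 4.519 → 3 decimal places, 0.752 → 3 decimal places, 61.4 → 1 decimal place, 9.3087 → 4 decimal places; limit is 1.
Rounded to 1 decimal place: 97.8 L.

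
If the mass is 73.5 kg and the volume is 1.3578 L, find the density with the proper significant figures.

density = 73.5 kg ÷ 1.3578 L = 54.1316836058… kg/L.
73.5 has 3 significant figures; 1.3578 has 5.
Division/multiplication keeps the fewest: 3 significant figures.
Rounded: 54.1 kg/L.

54.1 kg/L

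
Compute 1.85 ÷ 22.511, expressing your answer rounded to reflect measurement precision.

0.0822

1.85 ÷ 22.511 = 0.0821820443339…
Multiplication/division keeps the fewest significant figures: 1.85 → 3 s.f., 22.511 → 5 s.f.; limit is 3.
Rounded to 3 significant figures: 0.0822.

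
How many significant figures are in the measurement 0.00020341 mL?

0.00020341: leading zeros are not significant; zeros between nonzero digits are significant.

5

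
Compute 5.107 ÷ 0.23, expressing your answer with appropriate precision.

5.107 ÷ 0.23 = 22.2043478261…
Multiplication/division keeps the fewest significant figures: 5.107 → 4 s.f., 0.23 → 2 s.f.; limit is 2.
Rounded to 2 significant figures: 22.

22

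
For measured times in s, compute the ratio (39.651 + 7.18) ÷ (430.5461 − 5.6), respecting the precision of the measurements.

39.651 + 7.18 = 46.831, limited to 2 d.p. → 4 s.f.; 430.5461 − 5.6 = 424.9461, limited to 1 d.p. → 4 s.f.
Carrying full precision, 46.831 ÷ 424.9461 = 0.110204564767…; keep min(4, 4) = 4 s.f.
Rounded to 4 significant figures: 0.1102.

0.1102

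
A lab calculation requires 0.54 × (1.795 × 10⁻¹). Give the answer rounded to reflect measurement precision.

0.54 × (1.795 × 10⁻¹) = 0.09693
Multiplication/division keeps the fewest significant figures: 0.54 → 2 s.f., 1.795 × 10⁻¹ → 4 s.f.; limit is 2.
Rounded to 2 significant figures: 9.7 × 10⁻².

9.7 × 10⁻²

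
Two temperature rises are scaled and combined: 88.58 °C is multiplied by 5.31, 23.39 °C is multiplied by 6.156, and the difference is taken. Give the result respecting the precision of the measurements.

326 °C

88.58 × 5.31 = 470.3598 → 4.70 × 10^2 °C (3 s.f., last digit at the 10^0 place).
23.39 × 6.156 = 143.98884 → 144.0 °C (4 s.f., last digit at the 10^-1 place).
Difference: 326.37096 °C; keep the coarser place, 10^0.
Result: 326 °C.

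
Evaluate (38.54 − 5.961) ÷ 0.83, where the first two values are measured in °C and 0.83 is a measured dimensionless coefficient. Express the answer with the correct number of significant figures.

38.54 °C − 5.961 °C = 32.579 °C; the difference is limited to 2 decimal places (4 s.f.).
Carrying full precision, 32.579 ÷ 0.83 = 39.2518072289… °C; 0.83 has 2 s.f., so the result keeps min(4, 2) = 2 s.f.
Rounded to 2 significant figures: 39 °C.

39 °C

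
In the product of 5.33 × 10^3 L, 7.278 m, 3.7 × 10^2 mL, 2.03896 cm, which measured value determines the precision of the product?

3.7 × 10^2 mL

5.33 × 10^3 L → 3 s.f.; 7.278 m → 4 s.f.; 3.7 × 10^2 mL → 2 s.f.; 2.03896 cm → 6 s.f.
The fewest is 2 significant figures, from 3.7 × 10^2 mL.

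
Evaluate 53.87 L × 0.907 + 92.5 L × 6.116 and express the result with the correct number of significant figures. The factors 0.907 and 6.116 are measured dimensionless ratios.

615 L

53.87 × 0.907 = 48.86009 → 48.9 L (3 s.f., last digit at the 10^-1 place).
92.5 × 6.116 = 565.73 → 566 L (3 s.f., last digit at the 10^0 place).
Sum: 614.59009 L; keep the coarser place, 10^0.
Result: 615 L.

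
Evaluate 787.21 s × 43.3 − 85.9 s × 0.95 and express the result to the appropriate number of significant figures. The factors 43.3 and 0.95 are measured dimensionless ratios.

3.40 × 10⁴ s

787.21 × 43.3 = 34086.193 → 3.41 × 10⁴ s (3 s.f., last digit at the 10^2 place).
85.9 × 0.95 = 81.605 → 82 s (2 s.f., last digit at the 10^0 place).
Difference: 34004.588 s; keep the coarser place, 10^2.
Result: 3.40 × 10⁴ s.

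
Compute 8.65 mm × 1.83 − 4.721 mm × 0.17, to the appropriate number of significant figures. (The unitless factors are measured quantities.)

15.0 mm

8.65 × 1.83 = 15.8295 → 15.8 mm (3 s.f., last digit at the 10^-1 place).
4.721 × 0.17 = 0.80257 → 0.80 mm (2 s.f., last digit at the 10^-2 place).
Difference: 15.02693 mm; keep the coarser place, 10^-1.
Result: 15.0 mm.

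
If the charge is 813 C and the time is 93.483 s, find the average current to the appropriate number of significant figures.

8.70 A

average current = 813 C ÷ 93.483 s = 8.69676839639… A.
813 has 3 significant figures; 93.483 has 5.
Division/multiplication keeps the fewest: 3 significant figures.
Rounded: 8.70 A.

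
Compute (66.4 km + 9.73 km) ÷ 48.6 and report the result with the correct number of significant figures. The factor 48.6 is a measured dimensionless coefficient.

66.4 km + 9.73 km = 76.13 km; the sum is limited to 1 decimal place (3 s.f.).
Carrying full precision, 76.13 ÷ 48.6 = 1.56646090535… km; 48.6 has 3 s.f., so the result keeps min(3, 3) = 3 s.f.
Rounded to 3 significant figures: 1.57 km.

1.57 km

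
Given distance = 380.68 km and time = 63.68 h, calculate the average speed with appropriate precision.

average speed = 380.68 km ÷ 63.68 h = 5.97801507538… km/h.
380.68 has 5 significant figures; 63.68 has 4.
Division/multiplication keeps the fewest: 4 significant figures.
Rounded: 5.978 km/h.

5.978 km/h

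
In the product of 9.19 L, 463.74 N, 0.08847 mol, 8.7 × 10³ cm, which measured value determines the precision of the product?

8.7 × 10³ cm

9.19 L → 3 s.f.; 463.74 N → 5 s.f.; 0.08847 mol → 4 s.f.; 8.7 × 10³ cm → 2 s.f.
The fewest is 2 significant figures, from 8.7 × 10³ cm.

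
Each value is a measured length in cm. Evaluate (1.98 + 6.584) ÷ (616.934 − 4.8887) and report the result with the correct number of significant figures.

0.0140

1.98 + 6.584 = 8.564, limited to 2 d.p. → 3 s.f.; 616.934 − 4.8887 = 612.0453, limited to 3 d.p. → 6 s.f.
Carrying full precision, 8.564 ÷ 612.0453 = 0.0139924283382…; keep min(3, 6) = 3 s.f.
Rounded to 3 significant figures: 0.0140.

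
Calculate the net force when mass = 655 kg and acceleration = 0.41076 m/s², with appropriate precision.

net force = 655 kg × 0.41076 m/s² = 269.0478 N.
655 has 3 significant figures; 0.41076 has 5.
Division/multiplication keeps the fewest: 3 significant figures.
Rounded: 269 N.

269 N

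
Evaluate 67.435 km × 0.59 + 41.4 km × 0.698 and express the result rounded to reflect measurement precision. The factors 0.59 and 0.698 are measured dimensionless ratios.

67.435 × 0.59 = 39.78665 → 4.0 × 10^1 km (2 s.f., last digit at the 10^0 place).
41.4 × 0.698 = 28.8972 → 28.9 km (3 s.f., last digit at the 10^-1 place).
Sum: 68.68385 km; keep the coarser place, 10^0.
Result: 69 km.

69 km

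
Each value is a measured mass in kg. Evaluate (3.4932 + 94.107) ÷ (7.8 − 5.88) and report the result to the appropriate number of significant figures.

3.4932 + 94.107 = 97.6002, limited to 3 d.p. → 5 s.f.; 7.8 − 5.88 = 1.92, limited to 1 d.p. → 2 s.f.
Carrying full precision, 97.6002 ÷ 1.92 = 50.8334375; keep min(5, 2) = 2 s.f.
Rounded to 2 significant figures: 51.

51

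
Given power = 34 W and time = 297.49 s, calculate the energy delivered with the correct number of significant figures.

1.0 × 10⁴ J

energy delivered = 34 W × 297.49 s = 10114.66 J.
34 has 2 significant figures; 297.49 has 5.
Division/multiplication keeps the fewest: 2 significant figures.
Rounded: 1.0 × 10⁴ J.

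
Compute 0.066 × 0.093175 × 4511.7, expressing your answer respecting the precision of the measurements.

28

0.066 × 0.093175 × 4511.7 = 27.744924735
Multiplication/division keeps the fewest significant figures: 0.066 → 2 s.f., 0.093175 → 5 s.f., 4511.7 → 5 s.f.; limit is 2.
Rounded to 2 significant figures: 28.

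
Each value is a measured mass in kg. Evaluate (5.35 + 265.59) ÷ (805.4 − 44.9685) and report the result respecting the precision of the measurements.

0.3563

5.35 + 265.59 = 270.94, limited to 2 d.p. → 5 s.f.; 805.4 − 44.9685 = 760.4315, limited to 1 d.p. → 4 s.f.
Carrying full precision, 270.94 ÷ 760.4315 = 0.356297707289…; keep min(5, 4) = 4 s.f.
Rounded to 4 significant figures: 0.3563.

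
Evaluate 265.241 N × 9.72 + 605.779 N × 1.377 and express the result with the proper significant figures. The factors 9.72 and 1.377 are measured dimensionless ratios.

3.41 × 10³ N

265.241 × 9.72 = 2578.14252 → 2.58 × 10³ N (3 s.f., last digit at the 10^1 place).
605.779 × 1.377 = 834.157683 → 834.2 N (4 s.f., last digit at the 10^-1 place).
Sum: 3412.300203 N; keep the coarser place, 10^1.
Result: 3.41 × 10³ N.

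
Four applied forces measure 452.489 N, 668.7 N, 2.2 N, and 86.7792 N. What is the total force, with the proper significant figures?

1.2102 × 10³ N

452.489 N + 668.7 N + 2.2 N + 86.7792 N = 1210.1682 N.
Addition/subtraction keeps the fewest decimal places: 452.489 → 3 decimal places, 668.7 → 1 decimal place, 2.2 → 1 decimal place, 86.7792 → 4 decimal places; limit is 1.
Rounded to 1 decimal place: 1.2102 × 10³ N.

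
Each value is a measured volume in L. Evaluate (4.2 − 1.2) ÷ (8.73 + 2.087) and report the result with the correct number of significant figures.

0.28

4.2 − 1.2 = 3.0, limited to 1 d.p. → 2 s.f.; 8.73 + 2.087 = 10.817, limited to 2 d.p. → 4 s.f.
Carrying full precision, 3.0 ÷ 10.817 = 0.27734122215…; keep min(2, 4) = 2 s.f.
Rounded to 2 significant figures: 0.28.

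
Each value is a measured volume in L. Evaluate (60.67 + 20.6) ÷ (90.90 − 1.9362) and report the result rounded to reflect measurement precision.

60.67 + 20.6 = 81.27, limited to 1 d.p. → 3 s.f.; 90.90 − 1.9362 = 88.9638, limited to 2 d.p. → 4 s.f.
Carrying full precision, 81.27 ÷ 88.9638 = 0.913517633015…; keep min(3, 4) = 3 s.f.
Rounded to 3 significant figures: 0.914.

0.914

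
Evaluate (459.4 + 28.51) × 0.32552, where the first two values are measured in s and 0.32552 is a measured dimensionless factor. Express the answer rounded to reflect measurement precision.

158.8 s

459.4 s + 28.51 s = 487.91 s; the sum is limited to 1 decimal place (4 s.f.).
Carrying full precision, 487.91 × 0.32552 = 158.8244632 s; 0.32552 has 5 s.f., so the result keeps min(4, 5) = 4 s.f.
Rounded to 4 significant figures: 158.8 s.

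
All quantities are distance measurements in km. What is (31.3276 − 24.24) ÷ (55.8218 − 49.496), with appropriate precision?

31.3276 − 24.24 = 7.0876, limited to 2 d.p. → 3 s.f.; 55.8218 − 49.496 = 6.3258, limited to 3 d.p. → 4 s.f.
Carrying full precision, 7.0876 ÷ 6.3258 = 1.12042745582…; keep min(3, 4) = 3 s.f.
Rounded to 3 significant figures: 1.12.

1.12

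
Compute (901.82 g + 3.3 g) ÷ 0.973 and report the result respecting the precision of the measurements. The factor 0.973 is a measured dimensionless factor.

9.30 × 10^2 g

901.82 g + 3.3 g = 905.12 g; the sum is limited to 1 decimal place (4 s.f.).
Carrying full precision, 905.12 ÷ 0.973 = 930.236382323… g; 0.973 has 3 s.f., so the result keeps min(4, 3) = 3 s.f.
Rounded to 3 significant figures: 9.30 × 10^2 g.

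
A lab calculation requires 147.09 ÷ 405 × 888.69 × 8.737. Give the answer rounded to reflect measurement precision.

2.82 × 10³

147.09 ÷ 405 × 888.69 × 8.737 = 2819.9457519…
Multiplication/division keeps the fewest significant figures: 147.09 → 5 s.f., 405 → 3 s.f., 888.69 → 5 s.f., 8.737 → 4 s.f.; limit is 3.
Rounded to 3 significant figures: 2.82 × 10³.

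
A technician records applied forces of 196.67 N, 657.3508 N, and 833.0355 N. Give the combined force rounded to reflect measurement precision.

1687.06 N

196.67 N + 657.3508 N + 833.0355 N = 1687.0563 N.
Addition/subtraction keeps the fewest decimal places: 196.67 → 2 decimal places, 657.3508 → 4 decimal places, 833.0355 → 4 decimal places; limit is 2.
Rounded to 2 decimal places: 1687.06 N.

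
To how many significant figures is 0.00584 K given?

0.00584: leading zeros are not significant.

3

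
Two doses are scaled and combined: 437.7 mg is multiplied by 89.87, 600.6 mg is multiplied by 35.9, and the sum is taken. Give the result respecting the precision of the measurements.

437.7 × 89.87 = 39336.099 → 3.934 × 10^4 mg (4 s.f., last digit at the 10^1 place).
600.6 × 35.9 = 21561.54 → 2.16 × 10^4 mg (3 s.f., last digit at the 10^2 place).
Sum: 60897.639 mg; keep the coarser place, 10^2.
Result: 6.09 × 10^4 mg.

6.09 × 10^4 mg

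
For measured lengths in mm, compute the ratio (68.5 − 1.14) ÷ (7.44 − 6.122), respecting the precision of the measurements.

68.5 − 1.14 = 67.36, limited to 1 d.p. → 3 s.f.; 7.44 − 6.122 = 1.318, limited to 2 d.p. → 3 s.f.
Carrying full precision, 67.36 ÷ 1.318 = 51.1077389985…; keep min(3, 3) = 3 s.f.
Rounded to 3 significant figures: 51.1.

51.1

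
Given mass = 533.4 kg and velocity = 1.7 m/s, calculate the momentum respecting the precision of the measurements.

momentum = 533.4 kg × 1.7 m/s = 906.78 kg·m/s.
533.4 has 4 significant figures; 1.7 has 2.
Division/multiplication keeps the fewest: 2 significant figures.
Rounded: 9.1 × 10^2 kg·m/s.

9.1 × 10^2 kg·m/s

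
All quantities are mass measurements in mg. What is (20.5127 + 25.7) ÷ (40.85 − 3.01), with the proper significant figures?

20.5127 + 25.7 = 46.2127, limited to 1 d.p. → 3 s.f.; 40.85 − 3.01 = 37.84, limited to 2 d.p. → 4 s.f.
Carrying full precision, 46.2127 ÷ 37.84 = 1.22126585624…; keep min(3, 4) = 3 s.f.
Rounded to 3 significant figures: 1.22.

1.22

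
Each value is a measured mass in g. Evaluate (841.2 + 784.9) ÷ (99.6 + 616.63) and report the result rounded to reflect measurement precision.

841.2 + 784.9 = 1626.1, limited to 1 d.p. → 5 s.f.; 99.6 + 616.63 = 716.23, limited to 1 d.p. → 4 s.f.
Carrying full precision, 1626.1 ÷ 716.23 = 2.27036007986…; keep min(5, 4) = 4 s.f.
Rounded to 4 significant figures: 2.270.

2.270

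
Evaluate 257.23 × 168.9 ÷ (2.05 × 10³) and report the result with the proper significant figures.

257.23 × 168.9 ÷ (2.05 × 10³) = 21.193242439…
Multiplication/division keeps the fewest significant figures: 257.23 → 5 s.f., 168.9 → 4 s.f., 2.05 × 10³ → 3 s.f.; limit is 3.
Rounded to 3 significant figures: 21.2.

21.2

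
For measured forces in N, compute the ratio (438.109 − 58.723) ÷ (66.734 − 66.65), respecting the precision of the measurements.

5 × 10³

438.109 − 58.723 = 379.386, limited to 3 d.p. → 6 s.f.; 66.734 − 66.65 = 0.084, limited to 2 d.p. → 1 s.f.
Carrying full precision, 379.386 ÷ 0.084 = 4516.5; keep min(6, 1) = 1 s.f.
Rounded to 1 significant figure: 5 × 10³.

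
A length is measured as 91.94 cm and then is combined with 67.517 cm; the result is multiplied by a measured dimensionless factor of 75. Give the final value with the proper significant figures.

1.2 × 10⁴ cm

91.94 cm + 67.517 cm = 159.457 cm; the sum is limited to 2 decimal places (5 s.f.).
Carrying full precision, 159.457 × 75 = 11959.275 cm; 75 has 2 s.f., so the result keeps min(5, 2) = 2 s.f.
Rounded to 2 significant figures: 1.2 × 10⁴ cm.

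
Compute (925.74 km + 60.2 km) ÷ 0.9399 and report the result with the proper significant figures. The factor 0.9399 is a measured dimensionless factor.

1.049 × 10^3 km

925.74 km + 60.2 km = 985.94 km; the sum is limited to 1 decimal place (4 s.f.).
Carrying full precision, 985.94 ÷ 0.9399 = 1048.98393446… km; 0.9399 has 4 s.f., so the result keeps min(4, 4) = 4 s.f.
Rounded to 4 significant figures: 1.049 × 10^3 km.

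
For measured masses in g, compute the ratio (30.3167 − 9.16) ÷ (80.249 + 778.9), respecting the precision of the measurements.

30.3167 − 9.16 = 21.1567, limited to 2 d.p. → 4 s.f.; 80.249 + 778.9 = 859.149, limited to 1 d.p. → 4 s.f.
Carrying full precision, 21.1567 ÷ 859.149 = 0.0246251814295…; keep min(4, 4) = 4 s.f.
Rounded to 4 significant figures: 0.02463.

0.02463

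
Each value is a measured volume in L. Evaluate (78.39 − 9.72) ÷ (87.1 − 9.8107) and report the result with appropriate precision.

78.39 − 9.72 = 68.67, limited to 2 d.p. → 4 s.f.; 87.1 − 9.8107 = 77.2893, limited to 1 d.p. → 3 s.f.
Carrying full precision, 68.67 ÷ 77.2893 = 0.888480035399…; keep min(4, 3) = 3 s.f.
Rounded to 3 significant figures: 8.88 × 10^-1.

8.88 × 10^-1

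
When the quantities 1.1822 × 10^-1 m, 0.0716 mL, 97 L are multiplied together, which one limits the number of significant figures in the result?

1.1822 × 10^-1 m → 5 s.f.; 0.0716 mL → 3 s.f.; 97 L → 2 s.f.
The fewest is 2 significant figures, from 97 L.

97 L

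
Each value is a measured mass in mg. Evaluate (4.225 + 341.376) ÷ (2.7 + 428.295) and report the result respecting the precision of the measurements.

8.019 × 10^-1

4.225 + 341.376 = 345.601, limited to 3 d.p. → 6 s.f.; 2.7 + 428.295 = 430.995, limited to 1 d.p. → 4 s.f.
Carrying full precision, 345.601 ÷ 430.995 = 0.801867771088…; keep min(6, 4) = 4 s.f.
Rounded to 4 significant figures: 8.019 × 10^-1.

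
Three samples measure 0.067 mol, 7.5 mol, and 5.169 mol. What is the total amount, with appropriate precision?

12.7 mol

0.067 mol + 7.5 mol + 5.169 mol = 12.736 mol.
Addition/subtraction keeps the fewest decimal places: 0.067 → 3 decimal places, 7.5 → 1 decimal place, 5.169 → 3 decimal places; limit is 1.
Rounded to 1 decimal place: 12.7 mol.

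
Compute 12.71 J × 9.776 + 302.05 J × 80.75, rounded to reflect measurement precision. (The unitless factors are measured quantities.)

2.451 × 10⁴ J

12.71 × 9.776 = 124.25296 → 124.3 J (4 s.f., last digit at the 10^-1 place).
302.05 × 80.75 = 24390.5375 → 2.439 × 10⁴ J (4 s.f., last digit at the 10^1 place).
Sum: 24514.79046 J; keep the coarser place, 10^1.
Result: 2.451 × 10⁴ J.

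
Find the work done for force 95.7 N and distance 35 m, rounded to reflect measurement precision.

3.3 × 10^3 J

work done = 95.7 N × 35 m = 3349.5 J.
95.7 has 3 significant figures; 35 has 2.
Division/multiplication keeps the fewest: 2 significant figures.
Rounded: 3.3 × 10^3 J.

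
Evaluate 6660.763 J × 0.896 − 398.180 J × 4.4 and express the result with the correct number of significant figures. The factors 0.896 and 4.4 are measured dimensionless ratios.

6660.763 × 0.896 = 5968.043648 → 5.97 × 10^3 J (3 s.f., last digit at the 10^1 place).
398.180 × 4.4 = 1751.992 → 1.8 × 10^3 J (2 s.f., last digit at the 10^2 place).
Difference: 4216.051648 J; keep the coarser place, 10^2.
Result: 4.2 × 10^3 J.

4.2 × 10^3 J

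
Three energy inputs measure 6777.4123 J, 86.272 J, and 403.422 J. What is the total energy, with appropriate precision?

6777.4123 J + 86.272 J + 403.422 J = 7267.1063 J.
Addition/subtraction keeps the fewest decimal places: 6777.4123 → 4 decimal places, 86.272 → 3 decimal places, 403.422 → 3 decimal places; limit is 3.
Rounded to 3 decimal places: 7267.106 J.

7267.106 J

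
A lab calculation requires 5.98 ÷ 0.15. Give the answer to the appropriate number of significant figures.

5.98 ÷ 0.15 = 39.8666666667…
Multiplication/division keeps the fewest significant figures: 5.98 → 3 s.f., 0.15 → 2 s.f.; limit is 2.
Rounded to 2 significant figures: 40.

40.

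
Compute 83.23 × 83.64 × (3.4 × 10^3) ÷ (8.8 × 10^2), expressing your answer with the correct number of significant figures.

2.7 × 10^4

83.23 × 83.64 × (3.4 × 10^3) ÷ (8.8 × 10^2) = 26896.1528182…
Multiplication/division keeps the fewest significant figures: 83.23 → 4 s.f., 83.64 → 4 s.f., 3.4 × 10^3 → 2 s.f., 8.8 × 10^2 → 2 s.f.; limit is 2.
Rounded to 2 significant figures: 2.7 × 10^4.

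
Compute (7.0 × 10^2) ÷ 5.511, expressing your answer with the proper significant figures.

1.3 × 10^2

(7.0 × 10^2) ÷ 5.511 = 127.018689893…
Multiplication/division keeps the fewest significant figures: 7.0 × 10^2 → 2 s.f., 5.511 → 4 s.f.; limit is 2.
Rounded to 2 significant figures: 1.3 × 10^2.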